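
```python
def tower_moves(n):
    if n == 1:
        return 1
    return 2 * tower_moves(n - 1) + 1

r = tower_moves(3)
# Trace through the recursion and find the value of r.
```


tower_moves(3)
= 2 * tower_moves(2) + 1
= 2 * (2 * tower_moves(1) + 1) + 1
Now compute bottom-up:
tower_moves(1) = 1
tower_moves(2) = 2 * 1 + 1 = 3
tower_moves(3) = 2 * 3 + 1 = 7
= 7


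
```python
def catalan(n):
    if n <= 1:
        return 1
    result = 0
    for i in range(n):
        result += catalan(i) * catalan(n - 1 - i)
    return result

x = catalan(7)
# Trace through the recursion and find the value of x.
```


catalan(7)
= sum of catalan(i) * catalan(7-1-i) for i in 0..6
First compute sub-values bottom-up:
  catalan(0) = 1, catalan(1) = 1
  catalan(2) = 1*1 + 1*1 = 2
  catalan(3) = 1*2 + 1*1 + 2*1 = 5
  catalan(4) = 1*5 + 1*2 + 2*1 + 5*1 = 14
  catalan(5) = 1*14 + 1*5 + 2*2 + 5*1 + 14*1 = 42
  catalan(6) = 1*42 + 1*14 + 2*5 + 5*2 + 14*1 + 42*1 = 132
Now catalan(7):
  catalan(0)*catalan(6) = 1*132 = 132
  catalan(1)*catalan(5) = 1*42 = 42
  catalan(2)*catalan(4) = 2*14 = 28
  catalan(3)*catalan(3) = 5*5 = 25
  catalan(4)*catalan(2) = 14*2 = 28
  catalan(5)*catalan(1) = 42*1 = 42
  catalan(6)*catalan(0) = 132*1 = 132
= 132 + 42 + 28 + 25 + 28 + 42 + 132
= 429


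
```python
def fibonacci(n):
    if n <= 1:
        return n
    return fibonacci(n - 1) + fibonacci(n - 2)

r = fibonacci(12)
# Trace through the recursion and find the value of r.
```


fibonacci(12)
= fibonacci(11) + fibonacci(10)
= (fibonacci(10) + fibonacci(9)) + fibonacci(10)
Computing bottom-up: fibonacci(0)=0, fibonacci(1)=1, fibonacci(2)=1, fibonacci(3)=2, fibonacci(4)=3, fibonacci(5)=5, fibonacci(6)=8, fibonacci(7)=13, fibonacci(8)=21, fibonacci(9)=34, fibonacci(10)=55, fibonacci(11)=89, fibonacci(12)=144
= 144


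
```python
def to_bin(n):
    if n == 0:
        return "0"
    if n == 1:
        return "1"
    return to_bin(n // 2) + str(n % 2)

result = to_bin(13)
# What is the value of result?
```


to_bin(13)
= to_bin(6) + "1"
= to_bin(3) + "0" + "1"
= to_bin(1) + "1" + "0" + "1"
= "1" + "1" + "0" + "1"
= "1101"


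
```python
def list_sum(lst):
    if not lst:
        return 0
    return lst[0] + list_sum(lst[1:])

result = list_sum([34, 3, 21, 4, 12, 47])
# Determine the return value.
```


list_sum([34, 3, 21, 4, 12, 47])
= 34 + list_sum([3, 21, 4, 12, 47])
= 34 + 3 + list_sum([21, 4, 12, 47])
= 34 + 3 + 21 + list_sum([4, 12, 47])
= 34 + 3 + 21 + 4 + list_sum([12, 47])
= 34 + 3 + 21 + 4 + 12 + list_sum([47])
= 34 + 3 + 21 + 4 + 12 + 47 + list_sum([])
= 34 + 3 + 21 + 4 + 12 + 47 + 0
= 121


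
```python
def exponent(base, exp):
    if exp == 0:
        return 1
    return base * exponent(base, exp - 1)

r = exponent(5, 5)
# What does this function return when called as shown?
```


exponent(5, 5)
= 5 * exponent(5, 4)
= 5 * 5 * exponent(5, 3)
= 5 * 5 * 5 * exponent(5, 2)
= 5 * 5 * 5 * 5 * exponent(5, 1)
= 5 * 5 * 5 * 5 * 5 * exponent(5, 0)
= 5 * 5 * 5 * 5 * 5 * 1
= 3125


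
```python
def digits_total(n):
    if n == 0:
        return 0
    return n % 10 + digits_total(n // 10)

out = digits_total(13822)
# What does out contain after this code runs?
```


digits_total(13822)
= 2 + digits_total(1382)
= 2 + 2 + digits_total(138)
= 2 + 2 + 8 + digits_total(13)
= 2 + 2 + 8 + 3 + digits_total(1)
= 2 + 2 + 8 + 3 + 1 + digits_total(0)
= 2 + 2 + 8 + 3 + 1 + 0
= 16


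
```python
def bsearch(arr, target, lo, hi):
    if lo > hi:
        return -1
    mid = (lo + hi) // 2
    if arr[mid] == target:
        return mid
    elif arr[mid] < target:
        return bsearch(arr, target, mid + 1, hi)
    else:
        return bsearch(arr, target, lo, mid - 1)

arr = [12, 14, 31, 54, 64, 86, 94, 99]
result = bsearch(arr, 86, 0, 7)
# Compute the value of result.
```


bsearch(arr, 86, 0, 7)
lo=0, hi=7, mid=3, arr[mid]=54
54 < 86, search right half
lo=4, hi=7, mid=5, arr[mid]=86
arr[5] == 86, found at index 5
= 5


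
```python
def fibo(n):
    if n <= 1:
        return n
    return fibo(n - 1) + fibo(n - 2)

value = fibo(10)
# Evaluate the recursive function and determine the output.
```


fibo(10)
= fibo(9) + fibo(8)
= (fibo(8) + fibo(7)) + fibo(8)
Computing bottom-up: fibo(0)=0, fibo(1)=1, fibo(2)=1, fibo(3)=2, fibo(4)=3, fibo(5)=5, fibo(6)=8, fibo(7)=13, fibo(8)=21, fibo(9)=34, fibo(10)=55
= 55


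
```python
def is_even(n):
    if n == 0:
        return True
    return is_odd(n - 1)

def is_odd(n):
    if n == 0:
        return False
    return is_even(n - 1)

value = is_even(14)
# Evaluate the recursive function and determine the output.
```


is_even(14)
= is_odd(13)
= is_even(12)
= is_odd(11)
= is_even(10)
= is_odd(9)
= is_even(8)
= is_odd(7)
= is_even(6)
= is_odd(5)
= is_even(4)
= is_odd(3)
= is_even(2)
= is_odd(1)
= is_even(0)
n == 0: return True
= True


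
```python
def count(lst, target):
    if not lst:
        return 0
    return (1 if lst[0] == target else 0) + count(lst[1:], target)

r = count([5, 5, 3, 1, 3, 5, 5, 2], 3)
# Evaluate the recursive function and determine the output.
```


count([5, 5, 3, 1, 3, 5, 5, 2], 3)
lst[0]=5 != 3: 0 + count([5, 3, 1, 3, 5, 5, 2], 3)
lst[0]=5 != 3: 0 + count([3, 1, 3, 5, 5, 2], 3)
lst[0]=3 == 3: 1 + count([1, 3, 5, 5, 2], 3)
lst[0]=1 != 3: 0 + count([3, 5, 5, 2], 3)
lst[0]=3 == 3: 1 + count([5, 5, 2], 3)
lst[0]=5 != 3: 0 + count([5, 2], 3)
lst[0]=5 != 3: 0 + count([2], 3)
lst[0]=2 != 3: 0 + count([], 3)
= 2


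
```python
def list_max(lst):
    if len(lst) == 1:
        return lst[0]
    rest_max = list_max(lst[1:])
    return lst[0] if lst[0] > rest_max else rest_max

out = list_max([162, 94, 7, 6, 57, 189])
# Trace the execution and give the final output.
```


list_max([162, 94, 7, 6, 57, 189])
= compare 162 with list_max([94, 7, 6, 57, 189])
= compare 94 with list_max([7, 6, 57, 189])
= compare 7 with list_max([6, 57, 189])
= compare 6 with list_max([57, 189])
= compare 57 with list_max([189])
Base: list_max([189]) = 189
compare 57 with 189: max = 189
compare 6 with 189: max = 189
compare 7 with 189: max = 189
compare 94 with 189: max = 189
compare 162 with 189: max = 189
= 189


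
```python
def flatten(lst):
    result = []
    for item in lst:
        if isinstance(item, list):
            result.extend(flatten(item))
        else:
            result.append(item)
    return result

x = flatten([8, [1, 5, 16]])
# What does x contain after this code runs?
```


flatten([8, [1, 5, 16]])
Processing each element:
  8 is not a list -> append 8
  [1, 5, 16] is a list -> flatten recursively -> [1, 5, 16]
= [8, 1, 5, 16]


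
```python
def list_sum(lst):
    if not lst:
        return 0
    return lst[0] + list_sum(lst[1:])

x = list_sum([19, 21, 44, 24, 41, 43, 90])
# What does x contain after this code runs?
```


list_sum([19, 21, 44, 24, 41, 43, 90])
= 19 + list_sum([21, 44, 24, 41, 43, 90])
= 19 + 21 + list_sum([44, 24, 41, 43, 90])
= 19 + 21 + 44 + list_sum([24, 41, 43, 90])
= 19 + 21 + 44 + 24 + list_sum([41, 43, 90])
= 19 + 21 + 44 + 24 + 41 + list_sum([43, 90])
= 19 + 21 + 44 + 24 + 41 + 43 + list_sum([90])
= 19 + 21 + 44 + 24 + 41 + 43 + 90 + list_sum([])
= 19 + 21 + 44 + 24 + 41 + 43 + 90 + 0
= 282


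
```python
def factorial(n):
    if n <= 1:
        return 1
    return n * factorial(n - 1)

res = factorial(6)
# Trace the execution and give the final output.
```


factorial(6)
= 6 * factorial(5)
= 6 * 5 * factorial(4)
= 6 * 5 * 4 * factorial(3)
= 6 * 5 * 4 * 3 * factorial(2)
= 6 * 5 * 4 * 3 * 2 * factorial(1)
= 6 * 5 * 4 * 3 * 2 * 1
= 720


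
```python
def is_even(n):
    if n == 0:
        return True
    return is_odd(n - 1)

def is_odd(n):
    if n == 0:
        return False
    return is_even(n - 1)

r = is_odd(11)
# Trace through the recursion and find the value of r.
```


is_odd(11)
= is_even(10)
= is_odd(9)
= is_even(8)
= is_odd(7)
= is_even(6)
= is_odd(5)
= is_even(4)
= is_odd(3)
= is_even(2)
= is_odd(1)
= is_even(0)
n == 0: return True
= True


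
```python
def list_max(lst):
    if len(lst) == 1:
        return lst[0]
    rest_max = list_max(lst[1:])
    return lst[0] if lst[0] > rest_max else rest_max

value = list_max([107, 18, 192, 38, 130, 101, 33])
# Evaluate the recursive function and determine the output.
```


list_max([107, 18, 192, 38, 130, 101, 33])
= compare 107 with list_max([18, 192, 38, 130, 101, 33])
= compare 18 with list_max([192, 38, 130, 101, 33])
= compare 192 with list_max([38, 130, 101, 33])
= compare 38 with list_max([130, 101, 33])
= compare 130 with list_max([101, 33])
= compare 101 with list_max([33])
Base: list_max([33]) = 33
compare 101 with 33: max = 101
compare 130 with 101: max = 130
compare 38 with 130: max = 130
compare 192 with 130: max = 192
compare 18 with 192: max = 192
compare 107 with 192: max = 192
= 192


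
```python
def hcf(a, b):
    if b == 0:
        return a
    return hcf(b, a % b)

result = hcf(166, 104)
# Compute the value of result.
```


hcf(166, 104)
= hcf(104, 166 % 104) = hcf(104, 62)
= hcf(62, 104 % 62) = hcf(62, 42)
= hcf(42, 62 % 42) = hcf(42, 20)
= hcf(20, 42 % 20) = hcf(20, 2)
= hcf(2, 20 % 2) = hcf(2, 0)
b == 0, return a = 2


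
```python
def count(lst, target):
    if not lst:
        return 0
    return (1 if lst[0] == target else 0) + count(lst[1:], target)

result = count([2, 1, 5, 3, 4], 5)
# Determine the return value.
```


count([2, 1, 5, 3, 4], 5)
lst[0]=2 != 5: 0 + count([1, 5, 3, 4], 5)
lst[0]=1 != 5: 0 + count([5, 3, 4], 5)
lst[0]=5 == 5: 1 + count([3, 4], 5)
lst[0]=3 != 5: 0 + count([4], 5)
lst[0]=4 != 5: 0 + count([], 5)
= 1


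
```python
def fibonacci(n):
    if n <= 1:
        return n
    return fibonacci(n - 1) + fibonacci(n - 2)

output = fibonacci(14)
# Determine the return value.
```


fibonacci(14)
= fibonacci(13) + fibonacci(12)
= (fibonacci(12) + fibonacci(11)) + fibonacci(12)
Computing bottom-up: fibonacci(0)=0, fibonacci(1)=1, fibonacci(2)=1, fibonacci(3)=2, fibonacci(4)=3, fibonacci(5)=5, fibonacci(6)=8, fibonacci(7)=13, fibonacci(8)=21, fibonacci(9)=34, fibonacci(10)=55, fibonacci(11)=89, fibonacci(12)=144, fibonacci(13)=233, fibonacci(14)=377
= 377


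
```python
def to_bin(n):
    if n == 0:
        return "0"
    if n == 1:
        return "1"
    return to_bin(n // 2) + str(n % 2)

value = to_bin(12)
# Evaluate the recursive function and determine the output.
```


to_bin(12)
= to_bin(6) + "0"
= to_bin(3) + "0" + "0"
= to_bin(1) + "1" + "0" + "0"
= "1" + "1" + "0" + "0"
= "1100"


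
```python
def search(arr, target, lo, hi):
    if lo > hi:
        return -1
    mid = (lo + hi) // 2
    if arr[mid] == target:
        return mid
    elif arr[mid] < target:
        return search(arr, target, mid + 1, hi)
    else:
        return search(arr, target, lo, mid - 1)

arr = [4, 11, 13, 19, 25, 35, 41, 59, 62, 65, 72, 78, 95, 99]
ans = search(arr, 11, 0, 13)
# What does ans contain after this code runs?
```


search(arr, 11, 0, 13)
lo=0, hi=13, mid=6, arr[mid]=41
41 > 11, search left half
lo=0, hi=5, mid=2, arr[mid]=13
13 > 11, search left half
lo=0, hi=1, mid=0, arr[mid]=4
4 < 11, search right half
lo=1, hi=1, mid=1, arr[mid]=11
arr[1] == 11, found at index 1
= 1


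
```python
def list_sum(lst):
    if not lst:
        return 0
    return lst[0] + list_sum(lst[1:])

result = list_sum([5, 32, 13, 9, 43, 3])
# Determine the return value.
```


list_sum([5, 32, 13, 9, 43, 3])
= 5 + list_sum([32, 13, 9, 43, 3])
= 5 + 32 + list_sum([13, 9, 43, 3])
= 5 + 32 + 13 + list_sum([9, 43, 3])
= 5 + 32 + 13 + 9 + list_sum([43, 3])
= 5 + 32 + 13 + 9 + 43 + list_sum([3])
= 5 + 32 + 13 + 9 + 43 + 3 + list_sum([])
= 5 + 32 + 13 + 9 + 43 + 3 + 0
= 105


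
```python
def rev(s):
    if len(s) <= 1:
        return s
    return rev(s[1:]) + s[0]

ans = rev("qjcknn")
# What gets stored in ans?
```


rev("qjcknn")
= rev("jcknn") + "q"
= rev("cknn") + "j" + "q"
= rev("knn") + "c" + "j" + "q"
= rev("nn") + "k" + "c" + "j" + "q"
= rev("n") + "n" + "k" + "c" + "j" + "q"
= "n" + "n" + "k" + "c" + "j" + "q"
= "nnkcjq"


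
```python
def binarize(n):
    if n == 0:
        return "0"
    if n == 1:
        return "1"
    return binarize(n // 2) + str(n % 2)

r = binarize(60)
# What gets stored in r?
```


binarize(60)
= binarize(30) + "0"
= binarize(15) + "0" + "0"
= binarize(7) + "1" + "0" + "0"
= binarize(3) + "1" + "1" + "0" + "0"
= binarize(1) + "1" + "1" + "1" + "0" + "0"
= "1" + "1" + "1" + "1" + "0" + "0"
= "111100"


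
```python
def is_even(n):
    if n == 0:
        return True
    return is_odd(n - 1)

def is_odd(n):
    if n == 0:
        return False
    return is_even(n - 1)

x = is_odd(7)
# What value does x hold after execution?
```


is_odd(7)
= is_even(6)
= is_odd(5)
= is_even(4)
= is_odd(3)
= is_even(2)
= is_odd(1)
= is_even(0)
n == 0: return True
= True


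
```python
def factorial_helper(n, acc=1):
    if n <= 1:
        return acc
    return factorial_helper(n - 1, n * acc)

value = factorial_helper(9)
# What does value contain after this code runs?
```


factorial_helper(9, 1)
= factorial_helper(8, 9 * 1) = factorial_helper(8, 9)
= factorial_helper(7, 8 * 9) = factorial_helper(7, 72)
= factorial_helper(6, 7 * 72) = factorial_helper(6, 504)
= factorial_helper(5, 6 * 504) = factorial_helper(5, 3024)
= factorial_helper(4, 5 * 3024) = factorial_helper(4, 15120)
= factorial_helper(3, 4 * 15120) = factorial_helper(3, 60480)
= factorial_helper(2, 3 * 60480) = factorial_helper(2, 181440)
= factorial_helper(1, 2 * 181440) = factorial_helper(1, 362880)
n <= 1, return acc = 362880


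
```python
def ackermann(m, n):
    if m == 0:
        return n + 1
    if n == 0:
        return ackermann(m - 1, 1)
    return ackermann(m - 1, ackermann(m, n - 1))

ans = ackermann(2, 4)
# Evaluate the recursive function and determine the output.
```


ackermann(2, 4)
= ackermann(1, ackermann(2, 3))
First compute ackermann(2, 3) = 9
= ackermann(1, 9)
= 11


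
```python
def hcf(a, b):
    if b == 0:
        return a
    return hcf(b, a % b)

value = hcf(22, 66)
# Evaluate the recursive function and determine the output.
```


hcf(22, 66)
= hcf(66, 22 % 66) = hcf(66, 22)
= hcf(22, 66 % 22) = hcf(22, 0)
b == 0, return a = 22


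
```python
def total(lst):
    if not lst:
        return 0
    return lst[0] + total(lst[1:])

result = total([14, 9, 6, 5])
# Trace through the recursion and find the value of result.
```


total([14, 9, 6, 5])
= 14 + total([9, 6, 5])
= 14 + 9 + total([6, 5])
= 14 + 9 + 6 + total([5])
= 14 + 9 + 6 + 5 + total([])
= 14 + 9 + 6 + 5 + 0
= 34


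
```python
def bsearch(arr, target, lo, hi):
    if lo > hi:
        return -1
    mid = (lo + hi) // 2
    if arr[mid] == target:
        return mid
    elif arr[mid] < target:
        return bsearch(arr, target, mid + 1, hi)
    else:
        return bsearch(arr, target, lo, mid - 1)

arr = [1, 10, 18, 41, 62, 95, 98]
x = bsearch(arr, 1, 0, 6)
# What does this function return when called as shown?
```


bsearch(arr, 1, 0, 6)
lo=0, hi=6, mid=3, arr[mid]=41
41 > 1, search left half
lo=0, hi=2, mid=1, arr[mid]=10
10 > 1, search left half
lo=0, hi=0, mid=0, arr[mid]=1
arr[0] == 1, found at index 0
= 0


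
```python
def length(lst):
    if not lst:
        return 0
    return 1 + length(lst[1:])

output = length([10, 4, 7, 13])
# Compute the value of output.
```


length([10, 4, 7, 13])
= 1 + length([4, 7, 13])
= 1 + 1 + length([7, 13])
= 1 + 1 + 1 + length([13])
= 1 + 1 + 1 + 1 + length([])
= 1 + 1 + 1 + 1 + 0
= 4


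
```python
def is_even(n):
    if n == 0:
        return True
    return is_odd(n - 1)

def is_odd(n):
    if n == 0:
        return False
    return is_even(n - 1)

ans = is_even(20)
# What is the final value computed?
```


is_even(20)
= is_odd(19)
= is_even(18)
= is_odd(17)
= is_even(16)
= is_odd(15)
= is_even(14)
= is_odd(13)
= is_even(12)
= is_odd(11)
= is_even(10)
= is_odd(9)
= is_even(8)
= is_odd(7)
= is_even(6)
= is_odd(5)
= is_even(4)
= is_odd(3)
= is_even(2)
= is_odd(1)
= is_even(0)
n == 0: return True
= True


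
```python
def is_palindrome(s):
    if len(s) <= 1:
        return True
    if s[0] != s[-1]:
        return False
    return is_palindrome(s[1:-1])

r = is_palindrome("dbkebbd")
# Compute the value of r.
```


is_palindrome("dbkebbd")
"dbkebbd": s[0]='d' == s[-1]='d' -> is_palindrome("bkebb")
"bkebb": s[0]='b' == s[-1]='b' -> is_palindrome("keb")
"keb": s[0]='k' != s[-1]='b' -> False
= False


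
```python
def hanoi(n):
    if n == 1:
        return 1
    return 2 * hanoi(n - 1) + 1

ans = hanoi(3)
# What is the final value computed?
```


hanoi(3)
= 2 * hanoi(2) + 1
= 2 * (2 * hanoi(1) + 1) + 1
Now compute bottom-up:
hanoi(1) = 1
hanoi(2) = 2 * 1 + 1 = 3
hanoi(3) = 2 * 3 + 1 = 7
= 7


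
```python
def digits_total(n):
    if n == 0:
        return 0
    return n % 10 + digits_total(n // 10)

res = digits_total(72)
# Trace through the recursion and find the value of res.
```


digits_total(72)
= 2 + digits_total(7)
= 2 + 7 + digits_total(0)
= 2 + 7 + 0
= 9


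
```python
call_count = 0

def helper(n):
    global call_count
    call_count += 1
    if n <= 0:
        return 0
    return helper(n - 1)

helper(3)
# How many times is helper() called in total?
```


helper(3) calls helper(2) calls ... calls helper(0)
Total calls: 3 + 1 (for base case) = 4


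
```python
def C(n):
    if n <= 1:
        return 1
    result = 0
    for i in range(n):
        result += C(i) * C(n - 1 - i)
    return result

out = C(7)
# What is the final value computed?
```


C(7)
= sum of C(i) * C(7-1-i) for i in 0..6
First compute sub-values bottom-up:
  C(0) = 1, C(1) = 1
  C(2) = 1*1 + 1*1 = 2
  C(3) = 1*2 + 1*1 + 2*1 = 5
  C(4) = 1*5 + 1*2 + 2*1 + 5*1 = 14
  C(5) = 1*14 + 1*5 + 2*2 + 5*1 + 14*1 = 42
  C(6) = 1*42 + 1*14 + 2*5 + 5*2 + 14*1 + 42*1 = 132
Now C(7):
  C(0)*C(6) = 1*132 = 132
  C(1)*C(5) = 1*42 = 42
  C(2)*C(4) = 2*14 = 28
  C(3)*C(3) = 5*5 = 25
  C(4)*C(2) = 14*2 = 28
  C(5)*C(1) = 42*1 = 42
  C(6)*C(0) = 132*1 = 132
= 132 + 42 + 28 + 25 + 28 + 42 + 132
= 429


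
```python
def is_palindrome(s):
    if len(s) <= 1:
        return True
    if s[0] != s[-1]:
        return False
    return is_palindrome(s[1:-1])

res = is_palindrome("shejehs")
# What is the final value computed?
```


is_palindrome("shejehs")
"shejehs": s[0]='s' == s[-1]='s' -> is_palindrome("hejeh")
"hejeh": s[0]='h' == s[-1]='h' -> is_palindrome("eje")
"eje": s[0]='e' == s[-1]='e' -> is_palindrome("j")
"j": len <= 1 -> True
= True


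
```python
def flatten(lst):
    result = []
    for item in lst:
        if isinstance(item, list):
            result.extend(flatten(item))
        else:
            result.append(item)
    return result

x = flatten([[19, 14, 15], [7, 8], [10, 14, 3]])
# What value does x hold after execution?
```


flatten([[19, 14, 15], [7, 8], [10, 14, 3]])
Processing each element:
  [19, 14, 15] is a list -> flatten recursively -> [19, 14, 15]
  [7, 8] is a list -> flatten recursively -> [7, 8]
  [10, 14, 3] is a list -> flatten recursively -> [10, 14, 3]
= [19, 14, 15, 7, 8, 10, 14, 3]


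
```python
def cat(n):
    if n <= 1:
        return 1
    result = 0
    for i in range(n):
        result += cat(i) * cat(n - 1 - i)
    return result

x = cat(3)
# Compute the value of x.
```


cat(3)
= sum of cat(i) * cat(3-1-i) for i in 0..2
First compute sub-values bottom-up:
  cat(0) = 1, cat(1) = 1
  cat(2) = 1*1 + 1*1 = 2
Now cat(3):
  cat(0)*cat(2) = 1*2 = 2
  cat(1)*cat(1) = 1*1 = 1
  cat(2)*cat(0) = 2*1 = 2
= 2 + 1 + 2
= 5


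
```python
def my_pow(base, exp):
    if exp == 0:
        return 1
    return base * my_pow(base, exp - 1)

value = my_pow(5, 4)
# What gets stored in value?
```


my_pow(5, 4)
= 5 * my_pow(5, 3)
= 5 * 5 * my_pow(5, 2)
= 5 * 5 * 5 * my_pow(5, 1)
= 5 * 5 * 5 * 5 * my_pow(5, 0)
= 5 * 5 * 5 * 5 * 1
= 625


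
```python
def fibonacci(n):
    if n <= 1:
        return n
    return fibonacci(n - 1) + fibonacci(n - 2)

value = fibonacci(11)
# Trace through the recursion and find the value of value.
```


fibonacci(11)
= fibonacci(10) + fibonacci(9)
= (fibonacci(9) + fibonacci(8)) + fibonacci(9)
Computing bottom-up: fibonacci(0)=0, fibonacci(1)=1, fibonacci(2)=1, fibonacci(3)=2, fibonacci(4)=3, fibonacci(5)=5, fibonacci(6)=8, fibonacci(7)=13, fibonacci(8)=21, fibonacci(9)=34, fibonacci(10)=55, fibonacci(11)=89
= 89


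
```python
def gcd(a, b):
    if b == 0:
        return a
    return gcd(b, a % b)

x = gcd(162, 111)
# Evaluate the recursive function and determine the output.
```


gcd(162, 111)
= gcd(111, 162 % 111) = gcd(111, 51)
= gcd(51, 111 % 51) = gcd(51, 9)
= gcd(9, 51 % 9) = gcd(9, 6)
= gcd(6, 9 % 6) = gcd(6, 3)
= gcd(3, 6 % 3) = gcd(3, 0)
b == 0, return a = 3


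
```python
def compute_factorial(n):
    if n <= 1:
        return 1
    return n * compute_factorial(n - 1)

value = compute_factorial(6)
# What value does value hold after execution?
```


compute_factorial(6)
= 6 * compute_factorial(5)
= 6 * 5 * compute_factorial(4)
= 6 * 5 * 4 * compute_factorial(3)
= 6 * 5 * 4 * 3 * compute_factorial(2)
= 6 * 5 * 4 * 3 * 2 * compute_factorial(1)
= 6 * 5 * 4 * 3 * 2 * 1
= 720


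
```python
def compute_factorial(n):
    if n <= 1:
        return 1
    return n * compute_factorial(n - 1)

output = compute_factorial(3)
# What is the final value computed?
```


compute_factorial(3)
= 3 * compute_factorial(2)
= 3 * 2 * compute_factorial(1)
= 3 * 2 * 1
= 6


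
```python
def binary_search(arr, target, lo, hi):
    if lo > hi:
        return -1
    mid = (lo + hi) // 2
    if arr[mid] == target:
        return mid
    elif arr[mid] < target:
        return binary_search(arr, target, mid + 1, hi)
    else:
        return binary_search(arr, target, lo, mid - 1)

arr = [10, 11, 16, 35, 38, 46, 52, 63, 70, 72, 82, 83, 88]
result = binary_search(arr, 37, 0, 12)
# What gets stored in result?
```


binary_search(arr, 37, 0, 12)
lo=0, hi=12, mid=6, arr[mid]=52
52 > 37, search left half
lo=0, hi=5, mid=2, arr[mid]=16
16 < 37, search right half
lo=3, hi=5, mid=4, arr[mid]=38
38 > 37, search left half
lo=3, hi=3, mid=3, arr[mid]=35
35 < 37, search right half
lo > hi, target not found, return -1
= -1


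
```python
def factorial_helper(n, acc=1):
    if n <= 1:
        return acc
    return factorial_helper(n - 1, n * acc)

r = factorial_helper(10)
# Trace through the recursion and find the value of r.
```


factorial_helper(10, 1)
= factorial_helper(9, 10 * 1) = factorial_helper(9, 10)
= factorial_helper(8, 9 * 10) = factorial_helper(8, 90)
= factorial_helper(7, 8 * 90) = factorial_helper(7, 720)
= factorial_helper(6, 7 * 720) = factorial_helper(6, 5040)
= factorial_helper(5, 6 * 5040) = factorial_helper(5, 30240)
= factorial_helper(4, 5 * 30240) = factorial_helper(4, 151200)
= factorial_helper(3, 4 * 151200) = factorial_helper(3, 604800)
= factorial_helper(2, 3 * 604800) = factorial_helper(2, 1814400)
= factorial_helper(1, 2 * 1814400) = factorial_helper(1, 3628800)
n <= 1, return acc = 3628800


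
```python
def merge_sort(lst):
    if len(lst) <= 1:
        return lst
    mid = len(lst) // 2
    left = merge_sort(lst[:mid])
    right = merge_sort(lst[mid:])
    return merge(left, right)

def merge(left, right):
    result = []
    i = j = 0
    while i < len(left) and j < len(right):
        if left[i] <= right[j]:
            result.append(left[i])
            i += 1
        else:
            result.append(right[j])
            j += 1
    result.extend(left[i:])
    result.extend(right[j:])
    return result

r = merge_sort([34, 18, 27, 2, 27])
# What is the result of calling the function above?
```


merge_sort([34, 18, 27, 2, 27])
Split into [34, 18] and [27, 2, 27]
Left sorted: [18, 34]
Right sorted: [2, 27, 27]
Merge [18, 34] and [2, 27, 27]
= [2, 18, 27, 27, 34]


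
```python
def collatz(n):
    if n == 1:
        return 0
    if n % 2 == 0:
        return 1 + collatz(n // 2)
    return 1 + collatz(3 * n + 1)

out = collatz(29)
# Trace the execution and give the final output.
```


collatz(29)
29 is odd -> 3*29+1 = 88 -> collatz(88)
88 is even -> collatz(44)
44 is even -> collatz(22)
22 is even -> collatz(11)
11 is odd -> 3*11+1 = 34 -> collatz(34)
34 is even -> collatz(17)
17 is odd -> 3*17+1 = 52 -> collatz(52)
52 is even -> collatz(26)
26 is even -> collatz(13)
13 is odd -> 3*13+1 = 40 -> collatz(40)
40 is even -> collatz(20)
20 is even -> collatz(10)
10 is even -> collatz(5)
5 is odd -> 3*5+1 = 16 -> collatz(16)
16 is even -> collatz(8)
8 is even -> collatz(4)
4 is even -> collatz(2)
2 is even -> collatz(1)
Reached 1 after 18 steps
= 18


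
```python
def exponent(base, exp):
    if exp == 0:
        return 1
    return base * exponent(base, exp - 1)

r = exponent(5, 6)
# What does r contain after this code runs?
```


exponent(5, 6)
= 5 * exponent(5, 5)
= 5 * 5 * exponent(5, 4)
= 5 * 5 * 5 * exponent(5, 3)
= 5 * 5 * 5 * 5 * exponent(5, 2)
= 5 * 5 * 5 * 5 * 5 * exponent(5, 1)
= 5 * 5 * 5 * 5 * 5 * 5 * exponent(5, 0)
= 5 * 5 * 5 * 5 * 5 * 5 * 1
= 15625


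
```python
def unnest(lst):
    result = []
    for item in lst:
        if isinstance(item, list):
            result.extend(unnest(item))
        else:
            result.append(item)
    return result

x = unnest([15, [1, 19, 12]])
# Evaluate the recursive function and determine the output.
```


unnest([15, [1, 19, 12]])
Processing each element:
  15 is not a list -> append 15
  [1, 19, 12] is a list -> unnest recursively -> [1, 19, 12]
= [15, 1, 19, 12]


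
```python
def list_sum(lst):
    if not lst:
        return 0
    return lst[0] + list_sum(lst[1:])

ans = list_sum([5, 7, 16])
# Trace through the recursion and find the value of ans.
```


list_sum([5, 7, 16])
= 5 + list_sum([7, 16])
= 5 + 7 + list_sum([16])
= 5 + 7 + 16 + list_sum([])
= 5 + 7 + 16 + 0
= 28


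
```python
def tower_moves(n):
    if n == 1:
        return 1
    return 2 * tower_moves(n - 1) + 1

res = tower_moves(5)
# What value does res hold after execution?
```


tower_moves(5)
= 2 * tower_moves(4) + 1
= 2 * (2 * tower_moves(3) + 1) + 1
= 2 * (2 * (2 * tower_moves(2) + 1) + 1) + 1
= 2 * (2 * (2 * (2 * tower_moves(1) + 1) + 1) + 1) + 1
Now compute bottom-up:
tower_moves(1) = 1
tower_moves(2) = 2 * 1 + 1 = 3
tower_moves(3) = 2 * 3 + 1 = 7
tower_moves(4) = 2 * 7 + 1 = 15
tower_moves(5) = 2 * 15 + 1 = 31
= 31


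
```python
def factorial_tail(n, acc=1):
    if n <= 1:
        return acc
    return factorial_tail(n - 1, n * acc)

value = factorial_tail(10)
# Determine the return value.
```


factorial_tail(10, 1)
= factorial_tail(9, 10 * 1) = factorial_tail(9, 10)
= factorial_tail(8, 9 * 10) = factorial_tail(8, 90)
= factorial_tail(7, 8 * 90) = factorial_tail(7, 720)
= factorial_tail(6, 7 * 720) = factorial_tail(6, 5040)
= factorial_tail(5, 6 * 5040) = factorial_tail(5, 30240)
= factorial_tail(4, 5 * 30240) = factorial_tail(4, 151200)
= factorial_tail(3, 4 * 151200) = factorial_tail(3, 604800)
= factorial_tail(2, 3 * 604800) = factorial_tail(2, 1814400)
= factorial_tail(1, 2 * 1814400) = factorial_tail(1, 3628800)
n <= 1, return acc = 3628800


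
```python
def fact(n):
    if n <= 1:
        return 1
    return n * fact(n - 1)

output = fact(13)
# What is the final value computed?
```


fact(13)
= 13 * fact(12)
= 13 * 12 * fact(11)
= 13 * 12 * 11 * fact(10)
= 13 * 12 * 11 * 10 * fact(9)
= 13 * 12 * 11 * 10 * 9 * fact(8)
= 13 * 12 * 11 * 10 * 9 * 8 * fact(7)
= 13 * 12 * 11 * 10 * 9 * 8 * 7 * fact(6)
= 13 * 12 * 11 * 10 * 9 * 8 * 7 * 6 * fact(5)
= 13 * 12 * 11 * 10 * 9 * 8 * 7 * 6 * 5 * fact(4)
= 13 * 12 * 11 * 10 * 9 * 8 * 7 * 6 * 5 * 4 * fact(3)
= 13 * 12 * 11 * 10 * 9 * 8 * 7 * 6 * 5 * 4 * 3 * fact(2)
= 13 * 12 * 11 * 10 * 9 * 8 * 7 * 6 * 5 * 4 * 3 * 2 * fact(1)
= 13 * 12 * 11 * 10 * 9 * 8 * 7 * 6 * 5 * 4 * 3 * 2 * 1
= 6227020800


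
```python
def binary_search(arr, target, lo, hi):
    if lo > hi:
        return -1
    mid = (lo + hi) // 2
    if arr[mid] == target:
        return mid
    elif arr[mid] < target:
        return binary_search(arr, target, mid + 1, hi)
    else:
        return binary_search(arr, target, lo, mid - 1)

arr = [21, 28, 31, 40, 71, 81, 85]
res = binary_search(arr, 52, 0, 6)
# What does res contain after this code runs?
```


binary_search(arr, 52, 0, 6)
lo=0, hi=6, mid=3, arr[mid]=40
40 < 52, search right half
lo=4, hi=6, mid=5, arr[mid]=81
81 > 52, search left half
lo=4, hi=4, mid=4, arr[mid]=71
71 > 52, search left half
lo > hi, target not found, return -1
= -1


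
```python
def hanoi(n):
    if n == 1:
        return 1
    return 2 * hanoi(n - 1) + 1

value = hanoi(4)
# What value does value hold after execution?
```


hanoi(4)
= 2 * hanoi(3) + 1
= 2 * (2 * hanoi(2) + 1) + 1
= 2 * (2 * (2 * hanoi(1) + 1) + 1) + 1
Now compute bottom-up:
hanoi(1) = 1
hanoi(2) = 2 * 1 + 1 = 3
hanoi(3) = 2 * 3 + 1 = 7
hanoi(4) = 2 * 7 + 1 = 15
= 15


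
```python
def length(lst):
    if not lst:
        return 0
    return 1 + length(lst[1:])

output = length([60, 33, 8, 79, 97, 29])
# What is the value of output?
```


length([60, 33, 8, 79, 97, 29])
= 1 + length([33, 8, 79, 97, 29])
= 1 + 1 + length([8, 79, 97, 29])
= 1 + 1 + 1 + length([79, 97, 29])
= 1 + 1 + 1 + 1 + length([97, 29])
= 1 + 1 + 1 + 1 + 1 + length([29])
= 1 + 1 + 1 + 1 + 1 + 1 + length([])
= 1 + 1 + 1 + 1 + 1 + 1 + 0
= 6


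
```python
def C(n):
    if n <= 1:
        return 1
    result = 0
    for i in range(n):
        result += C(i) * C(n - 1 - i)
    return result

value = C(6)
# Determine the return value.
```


C(6)
= sum of C(i) * C(6-1-i) for i in 0..5
First compute sub-values bottom-up:
  C(0) = 1, C(1) = 1
  C(2) = 1*1 + 1*1 = 2
  C(3) = 1*2 + 1*1 + 2*1 = 5
  C(4) = 1*5 + 1*2 + 2*1 + 5*1 = 14
  C(5) = 1*14 + 1*5 + 2*2 + 5*1 + 14*1 = 42
Now C(6):
  C(0)*C(5) = 1*42 = 42
  C(1)*C(4) = 1*14 = 14
  C(2)*C(3) = 2*5 = 10
  C(3)*C(2) = 5*2 = 10
  C(4)*C(1) = 14*1 = 14
  C(5)*C(0) = 42*1 = 42
= 42 + 14 + 10 + 10 + 14 + 42
= 132


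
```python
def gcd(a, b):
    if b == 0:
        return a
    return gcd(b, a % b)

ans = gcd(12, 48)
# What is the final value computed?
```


gcd(12, 48)
= gcd(48, 12 % 48) = gcd(48, 12)
= gcd(12, 48 % 12) = gcd(12, 0)
b == 0, return a = 12


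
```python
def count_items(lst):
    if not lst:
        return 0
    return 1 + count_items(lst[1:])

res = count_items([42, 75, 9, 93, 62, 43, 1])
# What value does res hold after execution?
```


count_items([42, 75, 9, 93, 62, 43, 1])
= 1 + count_items([75, 9, 93, 62, 43, 1])
= 1 + 1 + count_items([9, 93, 62, 43, 1])
= 1 + 1 + 1 + count_items([93, 62, 43, 1])
= 1 + 1 + 1 + 1 + count_items([62, 43, 1])
= 1 + 1 + 1 + 1 + 1 + count_items([43, 1])
= 1 + 1 + 1 + 1 + 1 + 1 + count_items([1])
= 1 + 1 + 1 + 1 + 1 + 1 + 1 + count_items([])
= 1 + 1 + 1 + 1 + 1 + 1 + 1 + 0
= 7


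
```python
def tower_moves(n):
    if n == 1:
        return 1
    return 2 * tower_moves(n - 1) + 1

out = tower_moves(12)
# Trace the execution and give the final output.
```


tower_moves(12)
= 2 * tower_moves(11) + 1
= 2 * (2 * tower_moves(10) + 1) + 1
= 2 * (2 * (2 * tower_moves(9) + 1) + 1) + 1
= 2 * (2 * (2 * (2 * tower_moves(8) + 1) + 1) + 1) + 1
= 2 * (2 * (2 * (2 * (2 * tower_moves(7) + 1) + 1) + 1) + 1) + 1
= 2 * (2 * (2 * (2 * (2 * (2 * tower_moves(6) + 1) + 1) + 1) + 1) + 1) + 1
= 2 * (2 * (2 * (2 * (2 * (2 * (2 * tower_moves(5) + 1) + 1) + 1) + 1) + 1) + 1) + 1
= 2 * (2 * (2 * (2 * (2 * (2 * (2 * (2 * tower_moves(4) + 1) + 1) + 1) + 1) + 1) + 1) + 1) + 1
= 2 * (2 * (2 * (2 * (2 * (2 * (2 * (2 * (2 * tower_moves(3) + 1) + 1) + 1) + 1) + 1) + 1) + 1) + 1) + 1
= 2 * (2 * (2 * (2 * (2 * (2 * (2 * (2 * (2 * (2 * tower_moves(2) + 1) + 1) + 1) + 1) + 1) + 1) + 1) + 1) + 1) + 1
= 2 * (2 * (2 * (2 * (2 * (2 * (2 * (2 * (2 * (2 * (2 * tower_moves(1) + 1) + 1) + 1) + 1) + 1) + 1) + 1) + 1) + 1) + 1) + 1
Now compute bottom-up:
tower_moves(1) = 1
tower_moves(2) = 2 * 1 + 1 = 3
tower_moves(3) = 2 * 3 + 1 = 7
tower_moves(4) = 2 * 7 + 1 = 15
tower_moves(5) = 2 * 15 + 1 = 31
tower_moves(6) = 2 * 31 + 1 = 63
tower_moves(7) = 2 * 63 + 1 = 127
tower_moves(8) = 2 * 127 + 1 = 255
tower_moves(9) = 2 * 255 + 1 = 511
tower_moves(10) = 2 * 511 + 1 = 1023
tower_moves(11) = 2 * 1023 + 1 = 2047
tower_moves(12) = 2 * 2047 + 1 = 4095
= 4095


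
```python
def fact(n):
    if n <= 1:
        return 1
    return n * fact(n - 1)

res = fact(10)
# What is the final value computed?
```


fact(10)
= 10 * fact(9)
= 10 * 9 * fact(8)
= 10 * 9 * 8 * fact(7)
= 10 * 9 * 8 * 7 * fact(6)
= 10 * 9 * 8 * 7 * 6 * fact(5)
= 10 * 9 * 8 * 7 * 6 * 5 * fact(4)
= 10 * 9 * 8 * 7 * 6 * 5 * 4 * fact(3)
= 10 * 9 * 8 * 7 * 6 * 5 * 4 * 3 * fact(2)
= 10 * 9 * 8 * 7 * 6 * 5 * 4 * 3 * 2 * fact(1)
= 10 * 9 * 8 * 7 * 6 * 5 * 4 * 3 * 2 * 1
= 3628800


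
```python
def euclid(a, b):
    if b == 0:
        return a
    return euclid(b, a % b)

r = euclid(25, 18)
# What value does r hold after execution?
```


euclid(25, 18)
= euclid(18, 25 % 18) = euclid(18, 7)
= euclid(7, 18 % 7) = euclid(7, 4)
= euclid(4, 7 % 4) = euclid(4, 3)
= euclid(3, 4 % 3) = euclid(3, 1)
= euclid(1, 3 % 1) = euclid(1, 0)
b == 0, return a = 1


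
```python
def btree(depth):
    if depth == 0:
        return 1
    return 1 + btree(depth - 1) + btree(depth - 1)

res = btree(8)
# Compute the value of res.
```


btree(8)
= 1 + btree(7) + btree(7)
= 1 + 2 * btree(7)
btree(k) = 2^(k+1) - 1
btree(0) = 1
btree(1) = 3
btree(2) = 7
btree(3) = 15
btree(4) = 31
btree(8) = 2^9 - 1 = 511


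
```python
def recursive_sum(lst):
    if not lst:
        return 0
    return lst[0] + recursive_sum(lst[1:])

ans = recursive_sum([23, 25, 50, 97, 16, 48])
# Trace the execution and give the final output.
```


recursive_sum([23, 25, 50, 97, 16, 48])
= 23 + recursive_sum([25, 50, 97, 16, 48])
= 23 + 25 + recursive_sum([50, 97, 16, 48])
= 23 + 25 + 50 + recursive_sum([97, 16, 48])
= 23 + 25 + 50 + 97 + recursive_sum([16, 48])
= 23 + 25 + 50 + 97 + 16 + recursive_sum([48])
= 23 + 25 + 50 + 97 + 16 + 48 + recursive_sum([])
= 23 + 25 + 50 + 97 + 16 + 48 + 0
= 259


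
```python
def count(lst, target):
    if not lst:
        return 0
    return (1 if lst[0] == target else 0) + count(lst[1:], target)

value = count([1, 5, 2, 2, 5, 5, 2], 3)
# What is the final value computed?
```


count([1, 5, 2, 2, 5, 5, 2], 3)
lst[0]=1 != 3: 0 + count([5, 2, 2, 5, 5, 2], 3)
lst[0]=5 != 3: 0 + count([2, 2, 5, 5, 2], 3)
lst[0]=2 != 3: 0 + count([2, 5, 5, 2], 3)
lst[0]=2 != 3: 0 + count([5, 5, 2], 3)
lst[0]=5 != 3: 0 + count([5, 2], 3)
lst[0]=5 != 3: 0 + count([2], 3)
lst[0]=2 != 3: 0 + count([], 3)
= 0


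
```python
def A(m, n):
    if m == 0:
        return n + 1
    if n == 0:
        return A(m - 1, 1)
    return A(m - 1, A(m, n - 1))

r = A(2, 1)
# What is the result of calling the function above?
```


A(2, 1)
= A(1, A(2, 0))
First compute A(2, 0) = 3
= A(1, 3)
= 5


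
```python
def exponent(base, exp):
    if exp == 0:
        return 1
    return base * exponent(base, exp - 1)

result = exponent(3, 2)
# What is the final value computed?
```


exponent(3, 2)
= 3 * exponent(3, 1)
= 3 * 3 * exponent(3, 0)
= 3 * 3 * 1
= 9


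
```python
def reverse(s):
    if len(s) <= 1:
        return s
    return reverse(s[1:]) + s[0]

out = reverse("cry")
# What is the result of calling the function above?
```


reverse("cry")
= reverse("ry") + "c"
= reverse("y") + "r" + "c"
= "y" + "r" + "c"
= "yrc"


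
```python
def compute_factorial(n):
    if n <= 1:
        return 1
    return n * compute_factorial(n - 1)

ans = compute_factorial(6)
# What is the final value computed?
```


compute_factorial(6)
= 6 * compute_factorial(5)
= 6 * 5 * compute_factorial(4)
= 6 * 5 * 4 * compute_factorial(3)
= 6 * 5 * 4 * 3 * compute_factorial(2)
= 6 * 5 * 4 * 3 * 2 * compute_factorial(1)
= 6 * 5 * 4 * 3 * 2 * 1
= 720


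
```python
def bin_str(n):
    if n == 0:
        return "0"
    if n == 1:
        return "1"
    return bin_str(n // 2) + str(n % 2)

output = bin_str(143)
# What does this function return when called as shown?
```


bin_str(143)
= bin_str(71) + "1"
= bin_str(35) + "1" + "1"
= bin_str(17) + "1" + "1" + "1"
= bin_str(8) + "1" + "1" + "1" + "1"
= bin_str(4) + "0" + "1" + "1" + "1" + "1"
= bin_str(2) + "0" + "0" + "1" + "1" + "1" + "1"
= bin_str(1) + "0" + "0" + "0" + "1" + "1" + "1" + "1"
= "1" + "0" + "0" + "0" + "1" + "1" + "1" + "1"
= "10001111"


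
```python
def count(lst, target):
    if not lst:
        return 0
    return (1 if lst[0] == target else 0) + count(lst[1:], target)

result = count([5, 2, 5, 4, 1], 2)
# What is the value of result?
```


count([5, 2, 5, 4, 1], 2)
lst[0]=5 != 2: 0 + count([2, 5, 4, 1], 2)
lst[0]=2 == 2: 1 + count([5, 4, 1], 2)
lst[0]=5 != 2: 0 + count([4, 1], 2)
lst[0]=4 != 2: 0 + count([1], 2)
lst[0]=1 != 2: 0 + count([], 2)
= 1


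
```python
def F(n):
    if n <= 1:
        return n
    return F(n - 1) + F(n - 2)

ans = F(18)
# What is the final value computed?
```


F(18)
= F(17) + F(16)
= (F(16) + F(15)) + F(16)
Computing bottom-up: F(0)=0, F(1)=1, F(2)=1, F(3)=2, F(4)=3, F(5)=5, F(6)=8, F(7)=13, F(8)=21, F(9)=34, F(10)=55, F(11)=89, F(12)=144, F(13)=233, F(14)=377, F(15)=610, F(16)=987, F(17)=1597, F(18)=2584
= 2584


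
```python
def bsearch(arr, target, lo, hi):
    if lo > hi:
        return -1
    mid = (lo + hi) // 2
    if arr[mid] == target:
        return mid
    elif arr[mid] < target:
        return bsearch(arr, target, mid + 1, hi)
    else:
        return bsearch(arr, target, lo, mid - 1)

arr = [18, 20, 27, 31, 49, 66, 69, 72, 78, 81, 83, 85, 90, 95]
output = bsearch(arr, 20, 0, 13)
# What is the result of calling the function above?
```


bsearch(arr, 20, 0, 13)
lo=0, hi=13, mid=6, arr[mid]=69
69 > 20, search left half
lo=0, hi=5, mid=2, arr[mid]=27
27 > 20, search left half
lo=0, hi=1, mid=0, arr[mid]=18
18 < 20, search right half
lo=1, hi=1, mid=1, arr[mid]=20
arr[1] == 20, found at index 1
= 1


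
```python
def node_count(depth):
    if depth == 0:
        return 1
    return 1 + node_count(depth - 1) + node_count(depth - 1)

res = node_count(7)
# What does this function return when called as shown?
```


node_count(7)
= 1 + node_count(6) + node_count(6)
= 1 + 2 * node_count(6)
node_count(k) = 2^(k+1) - 1
node_count(0) = 1
node_count(1) = 3
node_count(2) = 7
node_count(3) = 15
node_count(4) = 31
node_count(7) = 2^8 - 1 = 255


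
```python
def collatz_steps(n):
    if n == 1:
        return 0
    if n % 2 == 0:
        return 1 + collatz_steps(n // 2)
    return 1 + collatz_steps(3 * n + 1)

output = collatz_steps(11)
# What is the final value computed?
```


collatz_steps(11)
11 is odd -> 3*11+1 = 34 -> collatz_steps(34)
34 is even -> collatz_steps(17)
17 is odd -> 3*17+1 = 52 -> collatz_steps(52)
52 is even -> collatz_steps(26)
26 is even -> collatz_steps(13)
13 is odd -> 3*13+1 = 40 -> collatz_steps(40)
40 is even -> collatz_steps(20)
20 is even -> collatz_steps(10)
10 is even -> collatz_steps(5)
5 is odd -> 3*5+1 = 16 -> collatz_steps(16)
16 is even -> collatz_steps(8)
8 is even -> collatz_steps(4)
4 is even -> collatz_steps(2)
2 is even -> collatz_steps(1)
Reached 1 after 14 steps
= 14


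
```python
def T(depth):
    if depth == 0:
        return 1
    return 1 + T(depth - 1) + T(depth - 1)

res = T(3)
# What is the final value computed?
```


T(3)
= 1 + T(2) + T(2)
= 1 + 2 * T(2)
T(k) = 2^(k+1) - 1
T(0) = 1
T(1) = 3
T(2) = 7
T(3) = 15
T(3) = 2^4 - 1 = 15


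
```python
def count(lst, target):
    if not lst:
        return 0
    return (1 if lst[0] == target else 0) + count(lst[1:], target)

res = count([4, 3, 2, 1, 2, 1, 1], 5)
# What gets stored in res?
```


count([4, 3, 2, 1, 2, 1, 1], 5)
lst[0]=4 != 5: 0 + count([3, 2, 1, 2, 1, 1], 5)
lst[0]=3 != 5: 0 + count([2, 1, 2, 1, 1], 5)
lst[0]=2 != 5: 0 + count([1, 2, 1, 1], 5)
lst[0]=1 != 5: 0 + count([2, 1, 1], 5)
lst[0]=2 != 5: 0 + count([1, 1], 5)
lst[0]=1 != 5: 0 + count([1], 5)
lst[0]=1 != 5: 0 + count([], 5)
= 0


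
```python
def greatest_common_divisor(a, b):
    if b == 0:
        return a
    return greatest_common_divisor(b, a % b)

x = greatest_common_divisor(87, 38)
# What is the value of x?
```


greatest_common_divisor(87, 38)
= greatest_common_divisor(38, 87 % 38) = greatest_common_divisor(38, 11)
= greatest_common_divisor(11, 38 % 11) = greatest_common_divisor(11, 5)
= greatest_common_divisor(5, 11 % 5) = greatest_common_divisor(5, 1)
= greatest_common_divisor(1, 5 % 1) = greatest_common_divisor(1, 0)
b == 0, return a = 1
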